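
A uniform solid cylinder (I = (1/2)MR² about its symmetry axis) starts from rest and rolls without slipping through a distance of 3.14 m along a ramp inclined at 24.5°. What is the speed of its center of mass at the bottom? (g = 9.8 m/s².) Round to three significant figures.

v ≈ 4.12 m/s

For this body I = (1/2)MR², i.e. k = I/(MR²) = 0.5.
Since it rolls without slipping, ω = v/R and KE = ½Mv² + ½Iω² = ½(1+k)Mv² = (3/4)Mv².
The vertical drop is h = L sinθ = 3.14 × sin24.5° = 1.302 m.
Setting Mgh = (3/4)Mv² gives v = √(2gh/(1+k)) = √(2·9.8·1.302/1.5) ≈ 4.12 m/s.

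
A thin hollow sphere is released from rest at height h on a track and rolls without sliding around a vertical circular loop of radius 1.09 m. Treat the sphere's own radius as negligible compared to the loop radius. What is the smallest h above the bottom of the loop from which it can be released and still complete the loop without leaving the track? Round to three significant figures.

h_min ≈ 3.09 m

The moment of inertia is (2/3)MR², giving k ≡ I/(MR²) = 2/3.
At the top, contact is just lost when gravity alone supplies the centripetal force: Mg = Mv_top²/r, i.e. v_top² = gr.
With ω = v/R, the kinetic energy at speed v is ½(1+k)Mv² = (5/6)Mv².
Energy conservation from release (height h) to the top (height 2r): Mgh = Mg(2r) + (5/6)M·gr.
Thus h_min = 2r + (1+k)r/2 = r(2 + 1.667/2) = 1.09 × 2.833 ≈ 3.09 m.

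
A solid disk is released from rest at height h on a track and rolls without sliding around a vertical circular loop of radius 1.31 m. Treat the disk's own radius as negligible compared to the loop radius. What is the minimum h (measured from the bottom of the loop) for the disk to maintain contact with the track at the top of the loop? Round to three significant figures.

h_min ≈ 3.60 m

The moment of inertia is (1/2)MR², giving k ≡ I/(MR²) = 0.5.
At the top of the loop, the minimum-contact condition is Mg = Mv_top²/r, so v_top² = gr.
With ω = v/R, the kinetic energy at speed v is ½(1+k)Mv² = (3/4)Mv².
Energy conservation from release (height h) to the top (height 2r): Mgh = Mg(2r) + (3/4)M·gr.
Thus h_min = 2r + (1+k)r/2 = r(2 + 1.5/2) = 1.31 × 2.75 ≈ 3.60 m.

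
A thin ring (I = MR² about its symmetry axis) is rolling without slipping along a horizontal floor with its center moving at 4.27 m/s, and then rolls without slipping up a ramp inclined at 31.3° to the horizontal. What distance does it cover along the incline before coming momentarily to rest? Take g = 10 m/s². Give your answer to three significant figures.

d ≈ 3.51 m

Here I = MR², so the shape factor k = I/(MR²) = 1.
Since it rolls without slipping, ω = v/R and KE = ½Mv² + ½Iω² = ½(1+k)Mv² = Mv².
Setting this equal to Mgh gives the vertical rise h = (1+k)v₀²/(2g) = 2×4.27²/(2×10) = 1.823 m.
The distance along the slope is d = h/sinθ = 1.823/sin31.3° ≈ 3.51 m.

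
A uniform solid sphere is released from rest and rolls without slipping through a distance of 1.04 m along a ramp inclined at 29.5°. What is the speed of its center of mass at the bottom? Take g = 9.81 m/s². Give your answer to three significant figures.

v ≈ 2.68 m/s

With I = (2/5)MR², the ratio k = I/(MR²) is 0.4.
Pure rolling means v = ωR; then KE = ½Mv² + ½I(v/R)² = ½(1+k)Mv² = (7/10)Mv².
The vertical drop is h = L sinθ = 1.04 × sin29.5° = 0.5121 m.
Energy conservation: Mgh = (7/10)Mv², so v = √(2gh/(1+k)) = √(2 × 9.81 × 0.5121 / 1.4) ≈ 2.68 m/s.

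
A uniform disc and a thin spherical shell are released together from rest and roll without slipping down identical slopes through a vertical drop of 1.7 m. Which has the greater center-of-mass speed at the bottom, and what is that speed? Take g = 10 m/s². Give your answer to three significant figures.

For rolling without slipping, Mgh = ½(1+k)Mv² where k = I/(MR²), so v = √(2gh/(1+k)).
Uniform disc: k = 0.5, giving v = √(2×10×1.7/1.5) = 4.761 m/s.
Thin spherical shell: k = 2/3, giving v = √(2×10×1.7/1.667) = 4.517 m/s.
The smaller k wins: the uniform disc, at ≈ 4.76 m/s.

the uniform disc, at v ≈ 4.76 m/s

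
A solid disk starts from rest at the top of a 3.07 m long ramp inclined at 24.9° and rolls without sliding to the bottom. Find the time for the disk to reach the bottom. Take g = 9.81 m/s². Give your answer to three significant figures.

t ≈ 1.49 s

With I = (1/2)MR², the ratio k = I/(MR²) is 0.5.
Newton's second law down the slope: Mg sinθ − f = Ma. The torque equation fR = Iα (with α = a/R) gives f = kMa.
Hence a = g sinθ/(1+k) = 9.81×sin24.9°/1.5 = 2.754 m/s².
With constant a from rest, t = √(2L/a) = √(2·3.07/2.754) ≈ 1.49 s.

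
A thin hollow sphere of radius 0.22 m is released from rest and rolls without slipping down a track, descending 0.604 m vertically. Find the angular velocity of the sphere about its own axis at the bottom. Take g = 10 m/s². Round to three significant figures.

Here I = (2/3)MR², so the shape factor k = I/(MR²) = 2/3.
The rolling condition ω = v/R makes the rotational term ½I(v/R)² = ½kMv², so KE_total = ½(1+k)Mv² = (5/6)Mv².
Energy conservation Mgh = ½(1+k)Mv² gives v = √(2gh/(1+k)) = √(2 × 10 × 0.604 / 1.667) = 2.692 m/s.
Then ω = v/R = 2.692 / 0.22 ≈ 12.2 rad/s.

ω ≈ 12.2 rad/s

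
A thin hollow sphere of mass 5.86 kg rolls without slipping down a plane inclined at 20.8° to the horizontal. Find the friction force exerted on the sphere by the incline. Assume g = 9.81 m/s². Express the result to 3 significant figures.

f ≈ 8.17 N

For this body I = (2/3)MR², i.e. k = I/(MR²) = 2/3.
Along the incline Mg sinθ − f = Ma, and torque about the center fR = Iα = kMR²(a/R) gives f = kMa.
Combining, a = g sinθ/(1+k) and f = kMa = kMg sinθ/(1+k).
f = (2/3) × 5.86 × 9.81 × sin20.8° / 1.667 ≈ 8.17 N.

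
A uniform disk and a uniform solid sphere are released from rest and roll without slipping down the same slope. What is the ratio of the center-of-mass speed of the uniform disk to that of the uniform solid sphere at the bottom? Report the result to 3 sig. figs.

v_ratio ≈ 0.966

Each satisfies Mgh = ½(1+k)Mv² with k = I/(MR²), so v ∝ 1/√(1+k).
For the uniform disk k = 0.5; for the uniform solid sphere k = 0.4.
v₁/v₂ = √((1+k₂)/(1+k₁)) = √(1.4/1.5) ≈ 0.966.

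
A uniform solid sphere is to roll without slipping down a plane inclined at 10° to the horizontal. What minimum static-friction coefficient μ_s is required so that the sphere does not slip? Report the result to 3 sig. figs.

The moment of inertia is (2/5)MR², giving k ≡ I/(MR²) = 0.4.
Along the incline Mg sinθ − f = Ma, and torque about the center fR = Iα = kMR²(a/R) gives f = kMa.
These give a = g sinθ/(1+k) and the required friction f = kMg sinθ/(1+k).
The normal force is N = Mg cosθ, so μ_min = f/N = k tanθ/(1+k).
μ_min = 0.4 × tan10° / 1.4 ≈ 0.0504.

μ_min ≈ 0.0504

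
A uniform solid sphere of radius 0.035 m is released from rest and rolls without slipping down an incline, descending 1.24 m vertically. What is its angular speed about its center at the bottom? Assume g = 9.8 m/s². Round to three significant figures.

ω ≈ 119 rad/s

Here I = (2/5)MR², so the shape factor k = I/(MR²) = 0.4.
Rolling without slipping gives ω = v/R, so the total kinetic energy is ½Mv² + ½Iω² = ½(1+k)Mv² = (7/10)Mv².
Energy conservation Mgh = ½(1+k)Mv² gives v = √(2gh/(1+k)) = √(2 × 9.8 × 1.24 / 1.4) = 4.167 m/s.
Then ω = v/R = 4.167 / 0.035 ≈ 119 rad/s.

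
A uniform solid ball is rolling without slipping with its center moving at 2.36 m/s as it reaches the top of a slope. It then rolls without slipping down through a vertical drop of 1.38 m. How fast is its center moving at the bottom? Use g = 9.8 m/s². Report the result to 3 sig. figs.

The moment of inertia is (2/5)MR², giving k ≡ I/(MR²) = 0.4.
Since it rolls without slipping, ω = v/R and KE = ½Mv² + ½Iω² = ½(1+k)Mv² = (7/10)Mv².
Conserving energy between top and bottom: (7/10)Mv² = (7/10)Mv₀² + Mgh, hence v² = v₀² + 2gh/(1+k).
v = √(2.36² + 2×9.8×1.38/1.4) = √24.89 ≈ 4.99 m/s.

v ≈ 4.99 m/s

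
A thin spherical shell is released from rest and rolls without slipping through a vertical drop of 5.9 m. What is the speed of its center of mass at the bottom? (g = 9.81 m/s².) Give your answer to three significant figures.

v ≈ 8.33 m/s

For this body I = (2/3)MR², i.e. k = I/(MR²) = 2/3.
Rolling without slipping gives ω = v/R, so the total kinetic energy is ½Mv² + ½Iω² = ½(1+k)Mv² = (5/6)Mv².
Energy conservation: Mgh = (5/6)Mv², so v = √(2gh/(1+k)) = √(2 × 9.81 × 5.9 / 1.667) ≈ 8.33 m/s.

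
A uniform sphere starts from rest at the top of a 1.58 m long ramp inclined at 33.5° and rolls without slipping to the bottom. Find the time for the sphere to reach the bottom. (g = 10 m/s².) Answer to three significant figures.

t ≈ 0.895 s

The moment of inertia is (2/5)MR², giving k ≡ I/(MR²) = 0.4.
Translational: Mg sinθ − f = Ma. Rotational about the CM: fR = Iα = kMRa, so f = kMa.
Hence a = g sinθ/(1+k) = 10×sin33.5°/1.4 = 3.942 m/s².
Starting from rest, L = ½at², so t = √(2L/a) = √(2×1.58/3.942) ≈ 0.895 s.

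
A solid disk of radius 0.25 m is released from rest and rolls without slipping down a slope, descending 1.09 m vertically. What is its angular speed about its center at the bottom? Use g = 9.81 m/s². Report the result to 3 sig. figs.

Here I = (1/2)MR², so the shape factor k = I/(MR²) = 0.5.
The rolling condition ω = v/R makes the rotational term ½I(v/R)² = ½kMv², so KE_total = ½(1+k)Mv² = (3/4)Mv².
Energy conservation Mgh = ½(1+k)Mv² gives v = √(2gh/(1+k)) = √(2 × 9.81 × 1.09 / 1.5) = 3.776 m/s.
The angular speed follows from ω = v/R = 3.776/0.25 ≈ 15.1 rad/s.

ω ≈ 15.1 rad/s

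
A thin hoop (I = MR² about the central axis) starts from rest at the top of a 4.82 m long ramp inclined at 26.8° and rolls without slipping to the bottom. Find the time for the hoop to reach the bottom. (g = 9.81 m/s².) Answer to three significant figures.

Here I = MR², so the shape factor k = I/(MR²) = 1.
Along the incline Mg sinθ − f = Ma, and torque about the center fR = Iα = kMR²(a/R) gives f = kMa.
Hence a = g sinθ/(1+k) = 9.81×sin26.8°/2 = 2.212 m/s².
Starting from rest, L = ½at², so t = √(2L/a) = √(2×4.82/2.212) ≈ 2.09 s.

t ≈ 2.09 s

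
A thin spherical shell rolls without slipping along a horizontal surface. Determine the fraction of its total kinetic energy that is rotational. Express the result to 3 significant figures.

fraction ≈ 0.400

For this body I = (2/3)MR², i.e. k = I/(MR²) = 2/3.
Since ω = v/R, the translational part is ½Mv² and the rotational part is ½I(v/R)² = ½kMv²; the total is ½(1+k)Mv².
The rotational fraction is therefore k/(1+k) = (2/3)/1.667 ≈ 0.400.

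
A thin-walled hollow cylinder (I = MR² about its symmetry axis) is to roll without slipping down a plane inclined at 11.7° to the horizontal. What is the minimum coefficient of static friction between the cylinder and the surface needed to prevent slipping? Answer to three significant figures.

For this body I = MR², i.e. k = I/(MR²) = 1.
Newton's second law down the slope: Mg sinθ − f = Ma. The torque equation fR = Iα (with α = a/R) gives f = kMa.
These give a = g sinθ/(1+k) and the required friction f = kMg sinθ/(1+k).
With N = Mg cosθ, the no-slip condition f ≤ μN gives μ_min = f/N = k tanθ/(1+k).
μ_min = 1 × tan11.7° / 2 ≈ 0.104.

μ_min ≈ 0.104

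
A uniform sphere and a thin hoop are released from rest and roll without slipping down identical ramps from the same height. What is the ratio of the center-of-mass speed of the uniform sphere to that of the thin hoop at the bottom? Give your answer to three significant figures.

Each satisfies Mgh = ½(1+k)Mv² with k = I/(MR²), so v ∝ 1/√(1+k).
For the uniform sphere k = 0.4; for the thin hoop k = 1.
v₁/v₂ = √((1+k₂)/(1+k₁)) = √(2/1.4) ≈ 1.20.

v_ratio ≈ 1.20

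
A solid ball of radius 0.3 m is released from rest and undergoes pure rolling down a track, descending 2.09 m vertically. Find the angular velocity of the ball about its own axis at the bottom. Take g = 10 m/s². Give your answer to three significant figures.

For this body I = (2/5)MR², i.e. k = I/(MR²) = 0.4.
Pure rolling means v = ωR; then KE = ½Mv² + ½I(v/R)² = ½(1+k)Mv² = (7/10)Mv².
Energy conservation Mgh = ½(1+k)Mv² gives v = √(2gh/(1+k)) = √(2 × 10 × 2.09 / 1.4) = 5.464 m/s.
Then ω = v/R = 5.464 / 0.3 ≈ 18.2 rad/s.

ω ≈ 18.2 rad/s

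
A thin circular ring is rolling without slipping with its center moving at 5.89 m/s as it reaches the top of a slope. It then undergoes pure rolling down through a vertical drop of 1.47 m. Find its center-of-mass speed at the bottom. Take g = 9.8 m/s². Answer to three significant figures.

v ≈ 7.01 m/s

With I = MR², the ratio k = I/(MR²) is 1.
Pure rolling means v = ωR; then KE = ½Mv² + ½I(v/R)² = ½(1+k)Mv² = Mv².
Conserving energy between top and bottom: Mv² = Mv₀² + Mgh, hence v² = v₀² + 2gh/(1+k).
v = √(5.89² + 2×9.8×1.47/2) = √49.1 ≈ 7.01 m/s.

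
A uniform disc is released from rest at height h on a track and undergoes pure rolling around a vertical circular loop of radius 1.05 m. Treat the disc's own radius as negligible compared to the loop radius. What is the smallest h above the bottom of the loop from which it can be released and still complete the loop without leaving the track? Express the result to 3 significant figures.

Here I = (1/2)MR², so the shape factor k = I/(MR²) = 0.5.
At the top of the loop, the minimum-contact condition is Mg = Mv_top²/r, so v_top² = gr.
With ω = v/R, the kinetic energy at speed v is ½(1+k)Mv² = (3/4)Mv².
Energy conservation from release (height h) to the top (height 2r): Mgh = Mg(2r) + (3/4)M·gr.
Thus h_min = 2r + (1+k)r/2 = r(2 + 1.5/2) = 1.05 × 2.75 ≈ 2.89 m.

h_min ≈ 2.89 m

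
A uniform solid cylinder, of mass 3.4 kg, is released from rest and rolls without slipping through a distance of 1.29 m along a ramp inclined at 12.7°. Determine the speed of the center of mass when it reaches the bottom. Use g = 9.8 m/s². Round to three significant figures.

v ≈ 1.93 m/s

With I = (1/2)MR², the ratio k = I/(MR²) is 0.5.
Pure rolling means v = ωR; then KE = ½Mv² + ½I(v/R)² = ½(1+k)Mv² = (3/4)Mv².
The vertical drop is h = L sinθ = 1.29 × sin12.7° = 0.2836 m.
Energy conservation: Mgh = (3/4)Mv², so v = √(2gh/(1+k)) = √(2 × 9.8 × 0.2836 / 1.5) ≈ 1.93 m/s.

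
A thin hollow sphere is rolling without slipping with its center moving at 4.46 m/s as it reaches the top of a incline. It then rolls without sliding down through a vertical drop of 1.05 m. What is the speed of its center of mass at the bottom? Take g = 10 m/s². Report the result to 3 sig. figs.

For this body I = (2/3)MR², i.e. k = I/(MR²) = 2/3.
Since it rolls without slipping, ω = v/R and KE = ½Mv² + ½Iω² = ½(1+k)Mv² = (5/6)Mv².
Conserving energy between top and bottom: (5/6)Mv² = (5/6)Mv₀² + Mgh, hence v² = v₀² + 2gh/(1+k).
v = √(4.46² + 2×10×1.05/1.667) = √32.49 ≈ 5.70 m/s.

v ≈ 5.70 m/s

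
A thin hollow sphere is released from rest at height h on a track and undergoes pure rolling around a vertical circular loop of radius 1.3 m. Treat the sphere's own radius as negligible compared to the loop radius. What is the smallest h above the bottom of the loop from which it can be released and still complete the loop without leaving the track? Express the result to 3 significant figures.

h_min ≈ 3.68 m

For this body I = (2/3)MR², i.e. k = I/(MR²) = 2/3.
At the top of the loop, the minimum-contact condition is Mg = Mv_top²/r, so v_top² = gr.
With ω = v/R, the kinetic energy at speed v is ½(1+k)Mv² = (5/6)Mv².
Energy conservation from release (height h) to the top (height 2r): Mgh = Mg(2r) + (5/6)M·gr.
Thus h_min = 2r + (1+k)r/2 = r(2 + 1.667/2) = 1.3 × 2.833 ≈ 3.68 m.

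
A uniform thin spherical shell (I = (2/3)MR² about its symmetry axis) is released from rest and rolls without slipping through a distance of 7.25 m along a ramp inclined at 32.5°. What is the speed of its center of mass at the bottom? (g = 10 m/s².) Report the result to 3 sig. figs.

v ≈ 6.84 m/s

For this body I = (2/3)MR², i.e. k = I/(MR²) = 2/3.
The rolling condition ω = v/R makes the rotational term ½I(v/R)² = ½kMv², so KE_total = ½(1+k)Mv² = (5/6)Mv².
The vertical drop is h = L sinθ = 7.25 × sin32.5° = 3.895 m.
Setting Mgh = (5/6)Mv² gives v = √(2gh/(1+k)) = √(2·10·3.895/1.667) ≈ 6.84 m/s.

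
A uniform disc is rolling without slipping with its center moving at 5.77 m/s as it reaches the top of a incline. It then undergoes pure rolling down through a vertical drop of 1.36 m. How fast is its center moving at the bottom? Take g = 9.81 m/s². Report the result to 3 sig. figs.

The moment of inertia is (1/2)MR², giving k ≡ I/(MR²) = 0.5.
Since it rolls without slipping, ω = v/R and KE = ½Mv² + ½Iω² = ½(1+k)Mv² = (3/4)Mv².
Energy conservation: (3/4)Mv₀² + Mgh = (3/4)Mv², so v² = v₀² + 2gh/(1+k).
v = √(5.77² + 2×9.81×1.36/1.5) = √51.08 ≈ 7.15 m/s.

v ≈ 7.15 m/s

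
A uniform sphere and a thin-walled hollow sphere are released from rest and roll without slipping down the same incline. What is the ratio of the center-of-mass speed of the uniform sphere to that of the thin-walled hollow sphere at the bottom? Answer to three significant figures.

Each satisfies Mgh = ½(1+k)Mv² with k = I/(MR²), so v ∝ 1/√(1+k).
For the uniform sphere k = 0.4; for the thin-walled hollow sphere k = 2/3.
v₁/v₂ = √((1+k₂)/(1+k₁)) = √(1.667/1.4) ≈ 1.09.

v_ratio ≈ 1.09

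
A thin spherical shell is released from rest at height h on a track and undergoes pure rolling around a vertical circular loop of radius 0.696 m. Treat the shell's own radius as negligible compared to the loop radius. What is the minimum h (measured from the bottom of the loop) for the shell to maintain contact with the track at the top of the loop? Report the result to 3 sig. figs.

h_min ≈ 1.97 m

For this body I = (2/3)MR², i.e. k = I/(MR²) = 2/3.
At the top, contact is just lost when gravity alone supplies the centripetal force: Mg = Mv_top²/r, i.e. v_top² = gr.
With ω = v/R, the kinetic energy at speed v is ½(1+k)Mv² = (5/6)Mv².
Energy conservation from release (height h) to the top (height 2r): Mgh = Mg(2r) + (5/6)M·gr.
Thus h_min = 2r + (1+k)r/2 = r(2 + 1.667/2) = 0.696 × 2.833 ≈ 1.97 m.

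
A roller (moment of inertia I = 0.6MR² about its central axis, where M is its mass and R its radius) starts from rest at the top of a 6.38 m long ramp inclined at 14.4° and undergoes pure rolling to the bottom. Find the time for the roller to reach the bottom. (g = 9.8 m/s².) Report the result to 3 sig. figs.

t ≈ 2.89 s

Here I = 0.6MR², so the shape factor k = I/(MR²) = 0.6.
Translational: Mg sinθ − f = Ma. Rotational about the CM: fR = Iα = kMRa, so f = kMa.
Hence a = g sinθ/(1+k) = 9.8×sin14.4°/1.6 = 1.523 m/s².
With constant a from rest, t = √(2L/a) = √(2·6.38/1.523) ≈ 2.89 s.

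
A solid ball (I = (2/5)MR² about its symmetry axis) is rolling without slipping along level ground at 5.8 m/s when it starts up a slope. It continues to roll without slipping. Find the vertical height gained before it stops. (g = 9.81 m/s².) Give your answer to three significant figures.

h ≈ 2.40 m

Here I = (2/5)MR², so the shape factor k = I/(MR²) = 0.4.
Since it rolls without slipping, ω = v/R and KE = ½Mv² + ½Iω² = ½(1+k)Mv² = (7/10)Mv².
All of this converts to potential energy at the highest point: (7/10)Mv₀² = Mgh.
Thus h = (1+k)v₀²/(2g) = 1.4 × 5.8² / (2 × 9.81) ≈ 2.40 m.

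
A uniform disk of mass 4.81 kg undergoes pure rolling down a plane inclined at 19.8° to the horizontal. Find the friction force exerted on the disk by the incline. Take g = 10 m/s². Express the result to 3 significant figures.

For this body I = (1/2)MR², i.e. k = I/(MR²) = 0.5.
Newton's second law down the slope: Mg sinθ − f = Ma. The torque equation fR = Iα (with α = a/R) gives f = kMa.
Combining, a = g sinθ/(1+k) and f = kMa = kMg sinθ/(1+k).
f = 0.5 × 4.81 × 10 × sin19.8° / 1.5 ≈ 5.43 N.

f ≈ 5.43 N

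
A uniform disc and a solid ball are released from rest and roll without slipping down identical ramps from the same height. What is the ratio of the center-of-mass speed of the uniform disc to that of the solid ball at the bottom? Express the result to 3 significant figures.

v_ratio ≈ 0.966

Each satisfies Mgh = ½(1+k)Mv² with k = I/(MR²), so v ∝ 1/√(1+k).
For the uniform disc k = 0.5; for the solid ball k = 0.4.
v₁/v₂ = √((1+k₂)/(1+k₁)) = √(1.4/1.5) ≈ 0.966.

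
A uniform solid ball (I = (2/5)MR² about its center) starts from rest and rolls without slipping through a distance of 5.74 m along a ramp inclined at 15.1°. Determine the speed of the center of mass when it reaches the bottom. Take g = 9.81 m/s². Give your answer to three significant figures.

For this body I = (2/5)MR², i.e. k = I/(MR²) = 0.4.
The rolling condition ω = v/R makes the rotational term ½I(v/R)² = ½kMv², so KE_total = ½(1+k)Mv² = (7/10)Mv².
The vertical drop is h = L sinθ = 5.74 × sin15.1° = 1.495 m.
Energy conservation: Mgh = (7/10)Mv², so v = √(2gh/(1+k)) = √(2 × 9.81 × 1.495 / 1.4) ≈ 4.58 m/s.

v ≈ 4.58 m/s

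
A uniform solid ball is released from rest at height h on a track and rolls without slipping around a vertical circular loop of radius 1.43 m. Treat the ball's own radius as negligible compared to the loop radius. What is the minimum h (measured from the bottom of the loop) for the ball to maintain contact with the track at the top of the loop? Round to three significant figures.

For this body I = (2/5)MR², i.e. k = I/(MR²) = 0.4.
At the top of the loop, the minimum-contact condition is Mg = Mv_top²/r, so v_top² = gr.
With ω = v/R, the kinetic energy at speed v is ½(1+k)Mv² = (7/10)Mv².
Energy conservation from release (height h) to the top (height 2r): Mgh = Mg(2r) + (7/10)M·gr.
Thus h_min = 2r + (1+k)r/2 = r(2 + 1.4/2) = 1.43 × 2.7 ≈ 3.86 m.

h_min ≈ 3.86 m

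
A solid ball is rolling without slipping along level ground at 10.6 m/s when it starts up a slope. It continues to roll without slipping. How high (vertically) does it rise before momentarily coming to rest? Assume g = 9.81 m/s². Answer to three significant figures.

Here I = (2/5)MR², so the shape factor k = I/(MR²) = 0.4.
The rolling condition ω = v/R makes the rotational term ½I(v/R)² = ½kMv², so KE_total = ½(1+k)Mv² = (7/10)Mv².
At the top the kinetic energy is zero, so (7/10)Mv₀² = Mgh.
Thus h = (1+k)v₀²/(2g) = 1.4 × 10.6² / (2 × 9.81) ≈ 8.02 m.

h ≈ 8.02 m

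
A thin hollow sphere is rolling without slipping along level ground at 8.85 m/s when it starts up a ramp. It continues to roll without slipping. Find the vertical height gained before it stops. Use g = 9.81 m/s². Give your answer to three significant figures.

Here I = (2/3)MR², so the shape factor k = I/(MR²) = 2/3.
The rolling condition ω = v/R makes the rotational term ½I(v/R)² = ½kMv², so KE_total = ½(1+k)Mv² = (5/6)Mv².
At the top the kinetic energy is zero, so (5/6)Mv₀² = Mgh.
Thus h = (1+k)v₀²/(2g) = 1.667 × 8.85² / (2 × 9.81) ≈ 6.65 m.

h ≈ 6.65 m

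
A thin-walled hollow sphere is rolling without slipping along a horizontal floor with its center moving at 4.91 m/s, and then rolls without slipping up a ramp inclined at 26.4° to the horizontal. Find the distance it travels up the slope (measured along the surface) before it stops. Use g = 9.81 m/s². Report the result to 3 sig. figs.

d ≈ 4.61 m

For this body I = (2/3)MR², i.e. k = I/(MR²) = 2/3.
The rolling condition ω = v/R makes the rotational term ½I(v/R)² = ½kMv², so KE_total = ½(1+k)Mv² = (5/6)Mv².
Setting this equal to Mgh gives the vertical rise h = (1+k)v₀²/(2g) = 1.667×4.91²/(2×9.81) = 2.048 m.
Along the incline, d = h/sinθ = 2.048/sin26.4° ≈ 4.61 m.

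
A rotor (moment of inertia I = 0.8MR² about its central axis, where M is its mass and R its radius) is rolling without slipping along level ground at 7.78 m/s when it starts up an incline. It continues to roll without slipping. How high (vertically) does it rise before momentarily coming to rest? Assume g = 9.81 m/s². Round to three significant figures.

h ≈ 5.55 m

For this body I = 0.8MR², i.e. k = I/(MR²) = 0.8.
Pure rolling means v = ωR; then KE = ½Mv² + ½I(v/R)² = ½(1+k)Mv² = (9/10)Mv².
All of this converts to potential energy at the highest point: (9/10)Mv₀² = Mgh.
Thus h = (1+k)v₀²/(2g) = 1.8 × 7.78² / (2 × 9.81) ≈ 5.55 m.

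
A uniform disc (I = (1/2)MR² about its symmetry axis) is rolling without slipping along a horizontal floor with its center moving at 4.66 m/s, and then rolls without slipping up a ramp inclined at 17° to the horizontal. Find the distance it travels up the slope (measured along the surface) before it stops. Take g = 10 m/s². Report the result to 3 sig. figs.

d ≈ 5.57 m

For this body I = (1/2)MR², i.e. k = I/(MR²) = 0.5.
Rolling without slipping gives ω = v/R, so the total kinetic energy is ½Mv² + ½Iω² = ½(1+k)Mv² = (3/4)Mv².
Setting this equal to Mgh gives the vertical rise h = (1+k)v₀²/(2g) = 1.5×4.66²/(2×10) = 1.629 m.
The distance along the slope is d = h/sinθ = 1.629/sin17° ≈ 5.57 m.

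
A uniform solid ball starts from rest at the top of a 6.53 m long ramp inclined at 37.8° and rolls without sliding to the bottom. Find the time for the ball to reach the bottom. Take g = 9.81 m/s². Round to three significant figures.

t ≈ 1.74 s

With I = (2/5)MR², the ratio k = I/(MR²) is 0.4.
Along the incline Mg sinθ − f = Ma, and torque about the center fR = Iα = kMR²(a/R) gives f = kMa.
Hence a = g sinθ/(1+k) = 9.81×sin37.8°/1.4 = 4.295 m/s².
Starting from rest, L = ½at², so t = √(2L/a) = √(2×6.53/4.295) ≈ 1.74 s.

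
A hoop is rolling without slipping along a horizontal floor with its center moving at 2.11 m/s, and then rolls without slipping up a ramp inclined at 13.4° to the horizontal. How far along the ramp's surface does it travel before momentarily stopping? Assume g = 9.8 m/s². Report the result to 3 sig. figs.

d ≈ 1.96 m

Here I = MR², so the shape factor k = I/(MR²) = 1.
Since it rolls without slipping, ω = v/R and KE = ½Mv² + ½Iω² = ½(1+k)Mv² = Mv².
Setting this equal to Mgh gives the vertical rise h = (1+k)v₀²/(2g) = 2×2.11²/(2×9.8) = 0.4543 m.
Along the incline, d = h/sinθ = 0.4543/sin13.4° ≈ 1.96 m.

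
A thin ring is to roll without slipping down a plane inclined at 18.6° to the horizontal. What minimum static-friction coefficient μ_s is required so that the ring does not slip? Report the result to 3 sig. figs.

The moment of inertia is MR², giving k ≡ I/(MR²) = 1.
Newton's second law down the slope: Mg sinθ − f = Ma. The torque equation fR = Iα (with α = a/R) gives f = kMa.
These give a = g sinθ/(1+k) and the required friction f = kMg sinθ/(1+k).
With N = Mg cosθ, the no-slip condition f ≤ μN gives μ_min = f/N = k tanθ/(1+k).
μ_min = 1 × tan18.6° / 2 ≈ 0.168.

μ_min ≈ 0.168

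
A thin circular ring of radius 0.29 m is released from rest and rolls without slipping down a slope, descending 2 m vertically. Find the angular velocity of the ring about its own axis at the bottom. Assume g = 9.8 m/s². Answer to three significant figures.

ω ≈ 15.3 rad/s

For this body I = MR², i.e. k = I/(MR²) = 1.
The rolling condition ω = v/R makes the rotational term ½I(v/R)² = ½kMv², so KE_total = ½(1+k)Mv² = Mv².
Energy conservation Mgh = ½(1+k)Mv² gives v = √(2gh/(1+k)) = √(2 × 9.8 × 2 / 2) = 4.427 m/s.
The angular speed follows from ω = v/R = 4.427/0.29 ≈ 15.3 rad/s.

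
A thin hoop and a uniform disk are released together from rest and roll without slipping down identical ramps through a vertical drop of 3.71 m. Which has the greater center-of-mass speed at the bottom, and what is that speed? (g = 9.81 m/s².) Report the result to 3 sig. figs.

the uniform disk, at v ≈ 6.97 m/s

For rolling without slipping, Mgh = ½(1+k)Mv² where k = I/(MR²), so v = √(2gh/(1+k)).
Thin hoop: k = 1, giving v = √(2×9.81×3.71/2) = 6.033 m/s.
Uniform disk: k = 0.5, giving v = √(2×9.81×3.71/1.5) = 6.966 m/s.
The smaller k wins: the uniform disk, at ≈ 6.97 m/s.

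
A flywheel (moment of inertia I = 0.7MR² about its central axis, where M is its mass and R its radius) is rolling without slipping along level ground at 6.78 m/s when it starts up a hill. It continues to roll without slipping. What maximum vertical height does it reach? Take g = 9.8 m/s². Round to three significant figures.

The moment of inertia is 0.7MR², giving k ≡ I/(MR²) = 0.7.
Since it rolls without slipping, ω = v/R and KE = ½Mv² + ½Iω² = ½(1+k)Mv² = (17/20)Mv².
All of this converts to potential energy at the highest point: (17/20)Mv₀² = Mgh.
Thus h = (1+k)v₀²/(2g) = 1.7 × 6.78² / (2 × 9.8) ≈ 3.99 m.

h ≈ 3.99 m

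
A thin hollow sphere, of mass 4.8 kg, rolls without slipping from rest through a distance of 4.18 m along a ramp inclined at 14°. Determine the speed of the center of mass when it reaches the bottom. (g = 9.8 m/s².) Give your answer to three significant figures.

Here I = (2/3)MR², so the shape factor k = I/(MR²) = 2/3.
Rolling without slipping gives ω = v/R, so the total kinetic energy is ½Mv² + ½Iω² = ½(1+k)Mv² = (5/6)Mv².
The vertical drop is h = L sinθ = 4.18 × sin14° = 1.011 m.
Setting Mgh = (5/6)Mv² gives v = √(2gh/(1+k)) = √(2·9.8·1.011/1.667) ≈ 3.45 m/s.

v ≈ 3.45 m/s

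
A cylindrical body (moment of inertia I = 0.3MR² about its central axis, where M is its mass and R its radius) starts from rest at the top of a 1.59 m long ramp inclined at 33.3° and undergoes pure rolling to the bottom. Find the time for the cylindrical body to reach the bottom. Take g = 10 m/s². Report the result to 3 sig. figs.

The moment of inertia is 0.3MR², giving k ≡ I/(MR²) = 0.3.
Newton's second law down the slope: Mg sinθ − f = Ma. The torque equation fR = Iα (with α = a/R) gives f = kMa.
Hence a = g sinθ/(1+k) = 10×sin33.3°/1.3 = 4.223 m/s².
With constant a from rest, t = √(2L/a) = √(2·1.59/4.223) ≈ 0.868 s.

t ≈ 0.868 s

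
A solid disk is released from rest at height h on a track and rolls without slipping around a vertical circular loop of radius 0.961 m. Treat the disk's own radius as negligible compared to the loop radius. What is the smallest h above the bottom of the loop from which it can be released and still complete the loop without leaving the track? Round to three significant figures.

h_min ≈ 2.64 m

The moment of inertia is (1/2)MR², giving k ≡ I/(MR²) = 0.5.
At the top of the loop, the minimum-contact condition is Mg = Mv_top²/r, so v_top² = gr.
With ω = v/R, the kinetic energy at speed v is ½(1+k)Mv² = (3/4)Mv².
Energy conservation from release (height h) to the top (height 2r): Mgh = Mg(2r) + (3/4)M·gr.
Thus h_min = 2r + (1+k)r/2 = r(2 + 1.5/2) = 0.961 × 2.75 ≈ 2.64 m.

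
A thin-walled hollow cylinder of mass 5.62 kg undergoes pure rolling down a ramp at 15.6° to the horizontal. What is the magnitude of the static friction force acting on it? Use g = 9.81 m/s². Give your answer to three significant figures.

f ≈ 7.41 N

Here I = MR², so the shape factor k = I/(MR²) = 1.
Translational: Mg sinθ − f = Ma. Rotational about the CM: fR = Iα = kMRa, so f = kMa.
Combining, a = g sinθ/(1+k) and f = kMa = kMg sinθ/(1+k).
f = 1 × 5.62 × 9.81 × sin15.6° / 2 ≈ 7.41 N.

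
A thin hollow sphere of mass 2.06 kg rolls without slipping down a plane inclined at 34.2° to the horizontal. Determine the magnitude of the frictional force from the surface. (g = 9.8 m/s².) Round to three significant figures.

For this body I = (2/3)MR², i.e. k = I/(MR²) = 2/3.
Along the incline Mg sinθ − f = Ma, and torque about the center fR = Iα = kMR²(a/R) gives f = kMa.
Combining, a = g sinθ/(1+k) and f = kMa = kMg sinθ/(1+k).
f = (2/3) × 2.06 × 9.8 × sin34.2° / 1.667 ≈ 4.54 N.

f ≈ 4.54 N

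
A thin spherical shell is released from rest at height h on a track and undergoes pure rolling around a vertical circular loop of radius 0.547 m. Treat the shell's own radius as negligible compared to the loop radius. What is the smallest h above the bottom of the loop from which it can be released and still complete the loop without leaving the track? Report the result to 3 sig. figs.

Here I = (2/3)MR², so the shape factor k = I/(MR²) = 2/3.
At the top of the loop, the minimum-contact condition is Mg = Mv_top²/r, so v_top² = gr.
With ω = v/R, the kinetic energy at speed v is ½(1+k)Mv² = (5/6)Mv².
Energy conservation from release (height h) to the top (height 2r): Mgh = Mg(2r) + (5/6)M·gr.
Thus h_min = 2r + (1+k)r/2 = r(2 + 1.667/2) = 0.547 × 2.833 ≈ 1.55 m.

h_min ≈ 1.55 m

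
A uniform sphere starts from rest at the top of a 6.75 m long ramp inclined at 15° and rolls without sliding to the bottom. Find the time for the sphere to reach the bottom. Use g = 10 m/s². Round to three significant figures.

Here I = (2/5)MR², so the shape factor k = I/(MR²) = 0.4.
Translational: Mg sinθ − f = Ma. Rotational about the CM: fR = Iα = kMRa, so f = kMa.
Hence a = g sinθ/(1+k) = 10×sin15°/1.4 = 1.849 m/s².
With constant a from rest, t = √(2L/a) = √(2·6.75/1.849) ≈ 2.70 s.

t ≈ 2.70 s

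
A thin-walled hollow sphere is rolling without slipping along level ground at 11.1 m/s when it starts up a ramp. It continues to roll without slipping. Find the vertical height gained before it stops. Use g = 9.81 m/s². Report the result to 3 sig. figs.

h ≈ 10.5 m

Here I = (2/3)MR², so the shape factor k = I/(MR²) = 2/3.
The rolling condition ω = v/R makes the rotational term ½I(v/R)² = ½kMv², so KE_total = ½(1+k)Mv² = (5/6)Mv².
At the top the kinetic energy is zero, so (5/6)Mv₀² = Mgh.
Thus h = (1+k)v₀²/(2g) = 1.667 × 11.1² / (2 × 9.81) ≈ 10.5 m.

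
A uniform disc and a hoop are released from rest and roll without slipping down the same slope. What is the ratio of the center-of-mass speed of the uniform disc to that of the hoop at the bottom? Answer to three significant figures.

v_ratio ≈ 1.15

Each satisfies Mgh = ½(1+k)Mv² with k = I/(MR²), so v ∝ 1/√(1+k).
For the uniform disc k = 0.5; for the hoop k = 1.
v₁/v₂ = √((1+k₂)/(1+k₁)) = √(2/1.5) ≈ 1.15.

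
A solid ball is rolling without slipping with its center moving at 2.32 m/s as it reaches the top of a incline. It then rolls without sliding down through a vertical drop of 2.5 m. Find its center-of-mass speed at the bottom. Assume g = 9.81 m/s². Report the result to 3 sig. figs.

v ≈ 6.36 m/s

With I = (2/5)MR², the ratio k = I/(MR²) is 0.4.
The rolling condition ω = v/R makes the rotational term ½I(v/R)² = ½kMv², so KE_total = ½(1+k)Mv² = (7/10)Mv².
Energy conservation: (7/10)Mv₀² + Mgh = (7/10)Mv², so v² = v₀² + 2gh/(1+k).
v = √(2.32² + 2×9.81×2.5/1.4) = √40.42 ≈ 6.36 m/s.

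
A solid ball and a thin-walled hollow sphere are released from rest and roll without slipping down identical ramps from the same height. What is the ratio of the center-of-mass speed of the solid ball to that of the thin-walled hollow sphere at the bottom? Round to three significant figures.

Each satisfies Mgh = ½(1+k)Mv² with k = I/(MR²), so v ∝ 1/√(1+k).
For the solid ball k = 0.4; for the thin-walled hollow sphere k = 2/3.
v₁/v₂ = √((1+k₂)/(1+k₁)) = √(1.667/1.4) ≈ 1.09.

v_ratio ≈ 1.09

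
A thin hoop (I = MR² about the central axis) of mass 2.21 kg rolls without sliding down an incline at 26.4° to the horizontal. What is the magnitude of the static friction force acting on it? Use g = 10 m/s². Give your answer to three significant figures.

f ≈ 4.91 N

For this body I = MR², i.e. k = I/(MR²) = 1.
Along the incline Mg sinθ − f = Ma, and torque about the center fR = Iα = kMR²(a/R) gives f = kMa.
Combining, a = g sinθ/(1+k) and f = kMa = kMg sinθ/(1+k).
f = 1 × 2.21 × 10 × sin26.4° / 2 ≈ 4.91 N.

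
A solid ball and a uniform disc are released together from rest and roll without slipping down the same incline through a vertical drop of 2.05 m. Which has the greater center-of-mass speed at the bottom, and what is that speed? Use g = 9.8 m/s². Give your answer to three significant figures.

the solid ball, at v ≈ 5.36 m/s

For rolling without slipping, Mgh = ½(1+k)Mv² where k = I/(MR²), so v = √(2gh/(1+k)).
Solid ball: k = 0.4, giving v = √(2×9.8×2.05/1.4) = 5.357 m/s.
Uniform disc: k = 0.5, giving v = √(2×9.8×2.05/1.5) = 5.176 m/s.
The smaller k wins: the solid ball, at ≈ 5.36 m/s.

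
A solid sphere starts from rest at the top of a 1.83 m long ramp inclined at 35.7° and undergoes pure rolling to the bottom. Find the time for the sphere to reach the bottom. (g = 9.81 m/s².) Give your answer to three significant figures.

t ≈ 0.946 s

The moment of inertia is (2/5)MR², giving k ≡ I/(MR²) = 0.4.
Along the incline Mg sinθ − f = Ma, and torque about the center fR = Iα = kMR²(a/R) gives f = kMa.
Hence a = g sinθ/(1+k) = 9.81×sin35.7°/1.4 = 4.089 m/s².
Starting from rest, L = ½at², so t = √(2L/a) = √(2×1.83/4.089) ≈ 0.946 s.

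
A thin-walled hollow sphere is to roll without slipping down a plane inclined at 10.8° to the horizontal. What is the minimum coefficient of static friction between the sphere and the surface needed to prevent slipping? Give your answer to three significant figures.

With I = (2/3)MR², the ratio k = I/(MR²) is 2/3.
Newton's second law down the slope: Mg sinθ − f = Ma. The torque equation fR = Iα (with α = a/R) gives f = kMa.
These give a = g sinθ/(1+k) and the required friction f = kMg sinθ/(1+k).
With N = Mg cosθ, the no-slip condition f ≤ μN gives μ_min = f/N = k tanθ/(1+k).
μ_min = (2/3) × tan10.8° / 1.667 ≈ 0.0763.

μ_min ≈ 0.0763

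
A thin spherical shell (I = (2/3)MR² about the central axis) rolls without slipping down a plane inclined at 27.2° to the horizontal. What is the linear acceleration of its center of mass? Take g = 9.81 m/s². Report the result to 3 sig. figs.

a ≈ 2.69 m/s²

The moment of inertia is (2/3)MR², giving k ≡ I/(MR²) = 2/3.
Newton's second law down the slope: Mg sinθ − f = Ma. The torque equation fR = Iα (with α = a/R) gives f = kMa.
Eliminating f: Mg sinθ = (1+k)Ma, so a = g sinθ/(1+k) = 9.81 × sin27.2° / 1.667 ≈ 2.69 m/s².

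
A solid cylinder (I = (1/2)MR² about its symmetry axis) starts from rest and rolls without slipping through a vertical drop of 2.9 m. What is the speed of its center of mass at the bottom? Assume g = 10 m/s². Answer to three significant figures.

v ≈ 6.22 m/s

For this body I = (1/2)MR², i.e. k = I/(MR²) = 0.5.
Pure rolling means v = ωR; then KE = ½Mv² + ½I(v/R)² = ½(1+k)Mv² = (3/4)Mv².
Energy conservation: Mgh = (3/4)Mv², so v = √(2gh/(1+k)) = √(2 × 10 × 2.9 / 1.5) ≈ 6.22 m/s.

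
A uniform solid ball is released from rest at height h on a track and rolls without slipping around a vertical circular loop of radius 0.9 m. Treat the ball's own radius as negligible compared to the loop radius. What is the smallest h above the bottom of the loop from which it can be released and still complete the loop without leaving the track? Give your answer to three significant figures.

For this body I = (2/5)MR², i.e. k = I/(MR²) = 0.4.
At the top of the loop, the minimum-contact condition is Mg = Mv_top²/r, so v_top² = gr.
With ω = v/R, the kinetic energy at speed v is ½(1+k)Mv² = (7/10)Mv².
Energy conservation from release (height h) to the top (height 2r): Mgh = Mg(2r) + (7/10)M·gr.
Thus h_min = 2r + (1+k)r/2 = r(2 + 1.4/2) = 0.9 × 2.7 ≈ 2.43 m.

h_min ≈ 2.43 m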